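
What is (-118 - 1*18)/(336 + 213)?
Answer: -136/549 ≈ -0.24772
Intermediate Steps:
(-118 - 1*18)/(336 + 213) = (-118 - 18)/549 = -136*1/549 = -136/549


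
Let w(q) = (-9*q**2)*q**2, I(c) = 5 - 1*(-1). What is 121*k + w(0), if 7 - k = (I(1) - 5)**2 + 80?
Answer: -8954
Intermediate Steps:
I(c) = 6 (I(c) = 5 + 1 = 6)
w(q) = -9*q**4
k = -74 (k = 7 - ((6 - 5)**2 + 80) = 7 - (1**2 + 80) = 7 - (1 + 80) = 7 - 1*81 = 7 - 81 = -74)
121*k + w(0) = 121*(-74) - 9*0**4 = -8954 - 9*0 = -8954 + 0 = -8954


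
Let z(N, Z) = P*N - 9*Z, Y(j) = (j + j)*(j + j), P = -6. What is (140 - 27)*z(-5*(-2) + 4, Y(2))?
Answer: -25764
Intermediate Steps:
Y(j) = 4*j² (Y(j) = (2*j)*(2*j) = 4*j²)
z(N, Z) = -9*Z - 6*N (z(N, Z) = -6*N - 9*Z = -9*Z - 6*N)
(140 - 27)*z(-5*(-2) + 4, Y(2)) = (140 - 27)*(-36*2² - 6*(-5*(-2) + 4)) = 113*(-36*4 - 6*(10 + 4)) = 113*(-9*16 - 6*14) = 113*(-144 - 84) = 113*(-228) = -25764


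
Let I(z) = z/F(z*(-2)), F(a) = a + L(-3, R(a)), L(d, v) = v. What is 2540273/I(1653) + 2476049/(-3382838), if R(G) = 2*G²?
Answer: 113621036161305779/3382838 ≈ 3.3587e+10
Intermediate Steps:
F(a) = a + 2*a²
I(z) = -1/(2*(1 - 4*z)) (I(z) = z/(((z*(-2))*(1 + 2*(z*(-2))))) = z/(((-2*z)*(1 + 2*(-2*z)))) = z/(((-2*z)*(1 - 4*z))) = z/((-2*z*(1 - 4*z))) = z*(-1/(2*z*(1 - 4*z))) = -1/(2*(1 - 4*z)))
2540273/I(1653) + 2476049/(-3382838) = 2540273/((1/(2*(-1 + 4*1653)))) + 2476049/(-3382838) = 2540273/((1/(2*(-1 + 6612)))) + 2476049*(-1/3382838) = 2540273/(((½)/6611)) - 2476049/3382838 = 2540273/(((½)*(1/6611))) - 2476049/3382838 = 2540273/(1/13222) - 2476049/3382838 = 2540273*13222 - 2476049/3382838 = 33587489606 - 2476049/3382838 = 113621036161305779/3382838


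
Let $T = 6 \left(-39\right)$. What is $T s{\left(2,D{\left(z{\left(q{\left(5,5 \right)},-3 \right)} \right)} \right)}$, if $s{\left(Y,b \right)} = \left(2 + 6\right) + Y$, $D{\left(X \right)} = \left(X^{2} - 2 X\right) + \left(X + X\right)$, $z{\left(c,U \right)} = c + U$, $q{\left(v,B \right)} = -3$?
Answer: $-2340$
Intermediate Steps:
$z{\left(c,U \right)} = U + c$
$T = -234$
$D{\left(X \right)} = X^{2}$ ($D{\left(X \right)} = \left(X^{2} - 2 X\right) + 2 X = X^{2}$)
$s{\left(Y,b \right)} = 8 + Y$
$T s{\left(2,D{\left(z{\left(q{\left(5,5 \right)},-3 \right)} \right)} \right)} = - 234 \left(8 + 2\right) = \left(-234\right) 10 = -2340$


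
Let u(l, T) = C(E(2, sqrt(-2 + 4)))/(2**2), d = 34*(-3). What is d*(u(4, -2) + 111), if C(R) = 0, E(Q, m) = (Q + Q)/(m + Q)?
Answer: -11322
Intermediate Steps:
d = -102
E(Q, m) = 2*Q/(Q + m) (E(Q, m) = (2*Q)/(Q + m) = 2*Q/(Q + m))
u(l, T) = 0 (u(l, T) = 0/(2**2) = 0/4 = 0*(1/4) = 0)
d*(u(4, -2) + 111) = -102*(0 + 111) = -102*111 = -11322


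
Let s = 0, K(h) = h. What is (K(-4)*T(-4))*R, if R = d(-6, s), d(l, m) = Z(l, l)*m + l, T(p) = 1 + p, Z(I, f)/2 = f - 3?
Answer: -72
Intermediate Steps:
Z(I, f) = -6 + 2*f (Z(I, f) = 2*(f - 3) = 2*(-3 + f) = -6 + 2*f)
d(l, m) = l + m*(-6 + 2*l) (d(l, m) = (-6 + 2*l)*m + l = m*(-6 + 2*l) + l = l + m*(-6 + 2*l))
R = -6 (R = -6 + 2*0*(-3 - 6) = -6 + 2*0*(-9) = -6 + 0 = -6)
(K(-4)*T(-4))*R = -4*(1 - 4)*(-6) = -4*(-3)*(-6) = 12*(-6) = -72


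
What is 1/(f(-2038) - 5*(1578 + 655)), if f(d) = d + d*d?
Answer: 1/4140241 ≈ 2.4153e-7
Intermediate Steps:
f(d) = d + d²
1/(f(-2038) - 5*(1578 + 655)) = 1/(-2038*(1 - 2038) - 5*(1578 + 655)) = 1/(-2038*(-2037) - 5*2233) = 1/(4151406 - 11165) = 1/4140241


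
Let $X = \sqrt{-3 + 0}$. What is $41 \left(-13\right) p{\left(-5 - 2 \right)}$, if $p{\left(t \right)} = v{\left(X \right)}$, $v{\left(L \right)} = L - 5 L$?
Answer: $2132 i \sqrt{3} \approx 3692.7 i$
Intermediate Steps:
$X = i \sqrt{3}$ ($X = \sqrt{-3} = i \sqrt{3} \approx 1.732 i$)
$v{\left(L \right)} = - 4 L$
$p{\left(t \right)} = - 4 i \sqrt{3}$
$41 \left(-13\right) p{\left(-5 - 2 \right)} = 41 \left(-13\right) \left(- 4 i \sqrt{3}\right) = - 533 \left(- 4 i \sqrt{3}\right) = 2132 i \sqrt{3}$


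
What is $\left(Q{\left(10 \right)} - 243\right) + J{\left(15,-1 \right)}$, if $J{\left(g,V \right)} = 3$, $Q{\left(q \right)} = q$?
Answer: $-230$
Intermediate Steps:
$\left(Q{\left(10 \right)} - 243\right) + J{\left(15,-1 \right)} = \left(10 - 243\right) + 3 = -233 + 3 = -230$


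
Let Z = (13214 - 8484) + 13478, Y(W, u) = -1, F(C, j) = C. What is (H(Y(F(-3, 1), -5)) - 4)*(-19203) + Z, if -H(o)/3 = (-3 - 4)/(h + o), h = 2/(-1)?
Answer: 229441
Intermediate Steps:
h = -2 (h = 2*(-1) = -2)
H(o) = 21/(-2 + o) (H(o) = -3*(-3 - 4)/(-2 + o) = -(-21)/(-2 + o) = 21/(-2 + o))
Z = 18208 (Z = 4730 + 13478 = 18208)
(H(Y(F(-3, 1), -5)) - 4)*(-19203) + Z = (21/(-2 - 1) - 4)*(-19203) + 18208 = (21/(-3) - 4)*(-19203) + 18208 = (21*(-1/3) - 4)*(-19203) + 18208 = (-7 - 4)*(-19203) + 18208 = -11*(-19203) + 18208 = 211233 + 18208 = 229441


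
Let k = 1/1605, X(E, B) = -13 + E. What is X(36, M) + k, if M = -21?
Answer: 36916/1605 ≈ 23.001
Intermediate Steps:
k = 1/1605 ≈ 0.00062305
X(36, M) + k = (-13 + 36) + 1/1605 = 23 + 1/1605 = 36916/1605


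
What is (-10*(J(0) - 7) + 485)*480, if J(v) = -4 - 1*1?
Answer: 290400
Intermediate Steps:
J(v) = -5 (J(v) = -4 - 1 = -5)
(-10*(J(0) - 7) + 485)*480 = (-10*(-5 - 7) + 485)*480 = (-10*(-12) + 485)*480 = (120 + 485)*480 = 605*480 = 290400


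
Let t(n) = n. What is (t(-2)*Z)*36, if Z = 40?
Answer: -2880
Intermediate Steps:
(t(-2)*Z)*36 = -2*40*36 = -80*36 = -2880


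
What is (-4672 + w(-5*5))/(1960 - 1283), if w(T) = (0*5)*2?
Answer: -4672/677 ≈ -6.9010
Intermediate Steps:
w(T) = 0 (w(T) = 0*2 = 0)
(-4672 + w(-5*5))/(1960 - 1283) = (-4672 + 0)/(1960 - 1283) = -4672/677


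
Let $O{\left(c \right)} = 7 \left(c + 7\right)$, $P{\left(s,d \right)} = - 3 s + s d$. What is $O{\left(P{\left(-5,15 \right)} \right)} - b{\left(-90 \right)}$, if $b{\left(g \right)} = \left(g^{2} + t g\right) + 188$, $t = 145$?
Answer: $4391$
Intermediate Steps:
$b{\left(g \right)} = 188 + g^{2} + 145 g$ ($b{\left(g \right)} = \left(g^{2} + 145 g\right) + 188 = 188 + g^{2} + 145 g$)
$P{\left(s,d \right)} = - 3 s + d s$
$O{\left(c \right)} = 49 + 7 c$ ($O{\left(c \right)} = 7 \left(7 + c\right) = 49 + 7 c$)
$O{\left(P{\left(-5,15 \right)} \right)} - b{\left(-90 \right)} = \left(49 + 7 \left(- 5 \left(-3 + 15\right)\right)\right) - \left(188 + \left(-90\right)^{2} + 145 \left(-90\right)\right) = \left(49 + 7 \left(\left(-5\right) 12\right)\right) - \left(188 + 8100 - 13050\right) = \left(49 + 7 \left(-60\right)\right) - -4762 = \left(49 - 420\right) + 4762 = -371 + 4762 = 4391$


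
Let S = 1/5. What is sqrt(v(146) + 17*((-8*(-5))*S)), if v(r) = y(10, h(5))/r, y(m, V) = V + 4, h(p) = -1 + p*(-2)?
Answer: sqrt(2897954)/146 ≈ 11.660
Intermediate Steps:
S = 1/5 ≈ 0.20000
h(p) = -1 - 2*p
y(m, V) = 4 + V
v(r) = -7/r (v(r) = (4 + (-1 - 2*5))/r = (4 + (-1 - 10))/r = (4 - 11)/r = -7/r)
sqrt(v(146) + 17*((-8*(-5))*S)) = sqrt(-7/146 + 17*(-8*(-5)*(1/5))) = sqrt(-7*1/146 + 17*(40*(1/5))) = sqrt(-7/146 + 17*8) = sqrt(-7/146 + 136) = sqrt(19849/146) = sqrt(2897954)/146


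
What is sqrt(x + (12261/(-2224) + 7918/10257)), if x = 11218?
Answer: sqrt(364688563819363017)/5702892 ≈ 105.89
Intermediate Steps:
sqrt(x + (12261/(-2224) + 7918/10257)) = sqrt(11218 + (12261/(-2224) + 7918/10257)) = sqrt(11218 + (12261*(-1/2224) + 7918*(1/10257))) = sqrt(11218 + (-12261/2224 + 7918/10257)) = sqrt(11218 - 108151445/22811568) = sqrt(255792018379/22811568) = sqrt(364688563819363017)/5702892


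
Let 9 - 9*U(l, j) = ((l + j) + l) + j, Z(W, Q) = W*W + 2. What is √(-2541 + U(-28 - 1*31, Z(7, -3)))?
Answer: 2*I*√5711/3 ≈ 50.381*I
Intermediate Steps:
Z(W, Q) = 2 + W² (Z(W, Q) = W² + 2 = 2 + W²)
U(l, j) = 1 - 2*j/9 - 2*l/9 (U(l, j) = 1 - (((l + j) + l) + j)/9 = 1 - (((j + l) + l) + j)/9 = 1 - ((j + 2*l) + j)/9 = 1 - (2*j + 2*l)/9 = 1 + (-2*j/9 - 2*l/9) = 1 - 2*j/9 - 2*l/9)
√(-2541 + U(-28 - 1*31, Z(7, -3))) = √(-2541 + (1 - 2*(2 + 7²)/9 - 2*(-28 - 1*31)/9)) = √(-2541 + (1 - 2*(2 + 49)/9 - 2*(-28 - 31)/9)) = √(-2541 + (1 - 2/9*51 - 2/9*(-59))) = √(-2541 + (1 - 34/3 + 118/9)) = √(-2541 + 25/9) = √(-22844/9) = 2*I*√5711/3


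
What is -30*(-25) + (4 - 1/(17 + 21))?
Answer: 28651/38 ≈ 753.97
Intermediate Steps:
-30*(-25) + (4 - 1/(17 + 21)) = 750 + (4 - 1/38) = 750 + 151/38 = 28651/38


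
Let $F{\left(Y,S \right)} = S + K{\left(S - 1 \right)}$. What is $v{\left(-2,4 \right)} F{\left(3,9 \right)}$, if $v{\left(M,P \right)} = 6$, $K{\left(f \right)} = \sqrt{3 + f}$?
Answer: $54 + 6 \sqrt{11} \approx 73.9$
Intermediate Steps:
$F{\left(Y,S \right)} = S + \sqrt{2 + S}$ ($F{\left(Y,S \right)} = S + \sqrt{3 + \left(S - 1\right)} = S + \sqrt{3 + \left(-1 + S\right)} = S + \sqrt{2 + S}$)
$v{\left(-2,4 \right)} F{\left(3,9 \right)} = 6 \left(9 + \sqrt{2 + 9}\right) = 6 \left(9 + \sqrt{11}\right) = 54 + 6 \sqrt{11}$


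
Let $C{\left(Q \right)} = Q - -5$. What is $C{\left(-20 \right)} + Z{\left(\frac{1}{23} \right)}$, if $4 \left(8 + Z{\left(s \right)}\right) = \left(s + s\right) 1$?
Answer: $- \frac{1057}{46} \approx -22.978$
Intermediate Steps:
$C{\left(Q \right)} = 5 + Q$ ($C{\left(Q \right)} = Q + 5 = 5 + Q$)
$Z{\left(s \right)} = -8 + \frac{s}{2}$ ($Z{\left(s \right)} = -8 + \frac{\left(s + s\right) 1}{4} = -8 + \frac{2 s 1}{4} = -8 + \frac{2 s}{4} = -8 + \frac{s}{2}$)
$C{\left(-20 \right)} + Z{\left(\frac{1}{23} \right)} = \left(5 - 20\right) - \left(8 - \frac{1}{2 \cdot 23}\right) = -15 + \left(-8 + \frac{1}{2} \cdot \frac{1}{23}\right) = -15 + \left(-8 + \frac{1}{46}\right) = -15 - \frac{367}{46} = - \frac{1057}{46}$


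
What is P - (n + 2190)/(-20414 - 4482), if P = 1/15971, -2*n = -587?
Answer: 79377749/795228032 ≈ 0.099818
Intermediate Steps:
n = 587/2 (n = -1/2*(-587) = 587/2 ≈ 293.50)
P = 1/15971 ≈ 6.2614e-5
P - (n + 2190)/(-20414 - 4482) = 1/15971 - (587/2 + 2190)/(-20414 - 4482) = 1/15971 - 4967/(2*(-24896)) = 1/15971 - 4967*(-1)/(2*24896) = 1/15971 - 1*(-4967/49792) = 1/15971 + 4967/49792 = 79377749/795228032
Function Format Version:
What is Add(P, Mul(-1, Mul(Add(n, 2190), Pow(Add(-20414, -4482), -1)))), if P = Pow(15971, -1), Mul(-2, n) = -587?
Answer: Rational(79377749, 795228032) ≈ 0.099818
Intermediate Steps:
n = Rational(587, 2) (n = Mul(Rational(-1, 2), -587) = Rational(587, 2) ≈ 293.50)
P = Rational(1, 15971) ≈ 6.2614e-5
Add(P, Mul(-1, Mul(Add(n, 2190), Pow(Add(-20414, -4482), -1)))) = Add(Rational(1, 15971), Mul(-1, Mul(Add(Rational(587, 2), 2190), Pow(Add(-20414, -4482), -1)))) = Add(Rational(1, 15971), Mul(-1, Mul(Rational(4967, 2), Pow(-24896, -1)))) = Add(Rational(1, 15971), Mul(-1, Mul(Rational(4967, 2), Rational(-1, 24896)))) = Add(Rational(1, 15971), Mul(-1, Rational(-4967, 49792))) = Add(Rational(1, 15971), Rational(4967, 49792)) = Rational(79377749, 795228032)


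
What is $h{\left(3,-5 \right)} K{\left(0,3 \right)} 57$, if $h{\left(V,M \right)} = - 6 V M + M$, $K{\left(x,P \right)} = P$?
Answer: $14535$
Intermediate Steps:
$h{\left(V,M \right)} = M - 6 M V$ ($h{\left(V,M \right)} = - 6 M V + M = M - 6 M V$)
$h{\left(3,-5 \right)} K{\left(0,3 \right)} 57 = - 5 \left(1 - 18\right) 3 \cdot 57 = \left(-5\right) \left(-17\right) 3 \cdot 57 = 85 \cdot 3 \cdot 57 = 255 \cdot 57 = 14535$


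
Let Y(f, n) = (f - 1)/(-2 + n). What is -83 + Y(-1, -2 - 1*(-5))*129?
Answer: -341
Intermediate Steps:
Y(f, n) = (-1 + f)/(-2 + n)
-83 + Y(-1, -2 - 1*(-5))*129 = -83 + ((-1 - 1)/(-2 + (-2 - 1*(-5))))*129 = -83 + (-2/(-2 + (-2 + 5)))*129 = -83 + (-2/(-2 + 3))*129 = -83 + (-2/1)*129 = -83 + (1*(-2))*129 = -83 - 2*129 = -83 - 258 = -341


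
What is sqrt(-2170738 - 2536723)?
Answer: I*sqrt(4707461) ≈ 2169.7*I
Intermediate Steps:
sqrt(-2170738 - 2536723) = sqrt(-4707461) = I*sqrt(4707461)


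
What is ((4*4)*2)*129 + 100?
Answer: 4228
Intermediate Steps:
((4*4)*2)*129 + 100 = (16*2)*129 + 100 = 32*129 + 100 = 4128 + 100 = 4228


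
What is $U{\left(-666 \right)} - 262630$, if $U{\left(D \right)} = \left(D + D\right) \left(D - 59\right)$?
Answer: $703070$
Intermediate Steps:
$U{\left(D \right)} = 2 D \left(-59 + D\right)$
$U{\left(-666 \right)} - 262630 = 2 \left(-666\right) \left(-59 - 666\right) - 262630 = 2 \left(-666\right) \left(-725\right) - 262630 = 965700 - 262630 = 703070$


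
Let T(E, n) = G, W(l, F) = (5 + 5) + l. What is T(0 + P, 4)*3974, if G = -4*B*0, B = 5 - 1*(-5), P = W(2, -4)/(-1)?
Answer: 0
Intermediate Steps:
W(l, F) = 10 + l
P = -12 (P = (10 + 2)/(-1) = 12*(-1) = -12)
B = 10 (B = 5 + 5 = 10)
G = 0 (G = -4*10*0 = -40*0 = 0)
T(E, n) = 0
T(0 + P, 4)*3974 = 0*3974 = 0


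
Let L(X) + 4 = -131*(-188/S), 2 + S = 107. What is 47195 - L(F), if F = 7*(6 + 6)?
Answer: 4931267/105 ≈ 46964.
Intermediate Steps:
S = 105 (S = -2 + 107 = 105)
F = 84 (F = 7*12 = 84)
L(X) = 24208/105 (L(X) = -4 - 131/(105/(-188)) = -4 - 131/(105*(-1/188)) = -4 - 131/(-105/188) = -4 - 131*(-188/105) = -4 + 24628/105 = 24208/105)
47195 - L(F) = 47195 - 1*24208/105 = 47195 - 24208/105 = 4931267/105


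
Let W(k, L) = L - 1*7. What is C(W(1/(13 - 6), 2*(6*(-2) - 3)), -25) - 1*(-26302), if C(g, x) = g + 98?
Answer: 26363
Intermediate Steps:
W(k, L) = -7 + L (W(k, L) = L - 7 = -7 + L)
C(g, x) = 98 + g
C(W(1/(13 - 6), 2*(6*(-2) - 3)), -25) - 1*(-26302) = (98 + (-7 + 2*(6*(-2) - 3))) - 1*(-26302) = (98 + (-7 + 2*(-12 - 3))) + 26302 = (98 + (-7 + 2*(-15))) + 26302 = (98 + (-7 - 30)) + 26302 = (98 - 37) + 26302 = 61 + 26302 = 26363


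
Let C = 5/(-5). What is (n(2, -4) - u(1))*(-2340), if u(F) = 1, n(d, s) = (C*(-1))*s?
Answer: 11700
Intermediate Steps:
C = -1 (C = 5*(-⅕) = -1)
n(d, s) = s (n(d, s) = (-1*(-1))*s = 1*s = s)
(n(2, -4) - u(1))*(-2340) = (-4 - 1*1)*(-2340) = (-4 - 1)*(-2340) = -5*(-2340) = 11700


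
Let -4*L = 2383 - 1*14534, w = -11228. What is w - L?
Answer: -57063/4 ≈ -14266.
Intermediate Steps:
L = 12151/4 (L = -(2383 - 1*14534)/4 = -(2383 - 14534)/4 = -1/4*(-12151) = 12151/4 ≈ 3037.8)
w - L = -11228 - 1*12151/4 = -11228 - 12151/4 = -57063/4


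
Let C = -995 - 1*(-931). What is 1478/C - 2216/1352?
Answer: -133755/5408 ≈ -24.733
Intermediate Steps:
C = -64 (C = -995 + 931 = -64)
1478/C - 2216/1352 = 1478/(-64) - 2216/1352 = 1478*(-1/64) - 2216*1/1352 = -739/32 - 277/169 = -133755/5408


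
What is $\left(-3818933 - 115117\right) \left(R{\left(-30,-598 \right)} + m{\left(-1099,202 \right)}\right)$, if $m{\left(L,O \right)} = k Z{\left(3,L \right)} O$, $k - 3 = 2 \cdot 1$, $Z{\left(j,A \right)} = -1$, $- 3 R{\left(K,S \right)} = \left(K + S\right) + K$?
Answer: $3110522200$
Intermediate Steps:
$R{\left(K,S \right)} = - \frac{2 K}{3} - \frac{S}{3}$ ($R{\left(K,S \right)} = - \frac{\left(K + S\right) + K}{3} = - \frac{S + 2 K}{3} = - \frac{2 K}{3} - \frac{S}{3}$)
$k = 5$ ($k = 3 + 2 \cdot 1 = 3 + 2 = 5$)
$m{\left(L,O \right)} = - 5 O$ ($m{\left(L,O \right)} = 5 \left(-1\right) O = - 5 O$)
$\left(-3818933 - 115117\right) \left(R{\left(-30,-598 \right)} + m{\left(-1099,202 \right)}\right) = \left(-3818933 - 115117\right) \left(\left(\left(- \frac{2}{3}\right) \left(-30\right) - - \frac{598}{3}\right) - 1010\right) = - 3934050 \left(\left(20 + \frac{598}{3}\right) - 1010\right) = - 3934050 \left(\frac{658}{3} - 1010\right) = \left(-3934050\right) \left(- \frac{2372}{3}\right) = 3110522200$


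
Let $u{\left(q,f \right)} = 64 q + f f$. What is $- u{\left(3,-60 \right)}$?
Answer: $-3792$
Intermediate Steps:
$u{\left(q,f \right)} = f^{2} + 64 q$ ($u{\left(q,f \right)} = 64 q + f^{2} = f^{2} + 64 q$)
$- u{\left(3,-60 \right)} = - (\left(-60\right)^{2} + 64 \cdot 3) = - (3600 + 192) = \left(-1\right) 3792 = -3792$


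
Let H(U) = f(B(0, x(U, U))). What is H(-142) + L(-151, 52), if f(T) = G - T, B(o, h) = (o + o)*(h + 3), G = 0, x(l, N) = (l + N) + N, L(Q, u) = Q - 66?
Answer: -217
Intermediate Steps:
L(Q, u) = -66 + Q
x(l, N) = l + 2*N (x(l, N) = (N + l) + N = l + 2*N)
B(o, h) = 2*o*(3 + h) (B(o, h) = (2*o)*(3 + h) = 2*o*(3 + h))
f(T) = -T (f(T) = 0 - T = -T)
H(U) = 0 (H(U) = -2*0*(3 + (U + 2*U)) = -2*0*(3 + 3*U) = -1*0 = 0)
H(-142) + L(-151, 52) = 0 + (-66 - 151) = 0 - 217 = -217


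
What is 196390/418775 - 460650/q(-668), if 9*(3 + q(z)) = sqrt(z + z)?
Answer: 267869831752/4941545 + 1658340*I*sqrt(334)/413 ≈ 54208.0 + 73383.0*I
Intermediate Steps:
q(z) = -3 + sqrt(2)*sqrt(z)/9 (q(z) = -3 + sqrt(z + z)/9 = -3 + sqrt(2*z)/9 = -3 + (sqrt(2)*sqrt(z))/9 = -3 + sqrt(2)*sqrt(z)/9)
196390/418775 - 460650/q(-668) = 196390/418775 - 460650/(-3 + sqrt(2)*sqrt(-668)/9) = 196390*(1/418775) - 460650/(-3 + sqrt(2)*(2*I*sqrt(167))/9) = 39278/83755 - 460650/(-3 + 2*I*sqrt(334)/9)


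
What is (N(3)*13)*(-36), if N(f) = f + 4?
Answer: -3276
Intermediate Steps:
N(f) = 4 + f
(N(3)*13)*(-36) = ((4 + 3)*13)*(-36) = (7*13)*(-36) = 91*(-36) = -3276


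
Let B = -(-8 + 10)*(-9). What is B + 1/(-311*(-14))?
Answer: 78373/4354 ≈ 18.000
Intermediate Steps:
B = 18 (B = -2*(-9) = -1*(-18) = 18)
B + 1/(-311*(-14)) = 18 + 1/(-311*(-14)) = 18 + 1/4354 = 78373/4354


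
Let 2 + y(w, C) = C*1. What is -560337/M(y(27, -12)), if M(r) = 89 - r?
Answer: -560337/103 ≈ -5440.2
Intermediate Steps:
y(w, C) = -2 + C (y(w, C) = -2 + C*1 = -2 + C)
-560337/M(y(27, -12)) = -560337/(89 - (-2 - 12)) = -560337/(89 - 1*(-14)) = -560337/(89 + 14) = -560337/103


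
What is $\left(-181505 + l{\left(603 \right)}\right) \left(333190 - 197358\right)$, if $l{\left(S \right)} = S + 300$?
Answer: $-24531530864$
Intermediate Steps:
$l{\left(S \right)} = 300 + S$
$\left(-181505 + l{\left(603 \right)}\right) \left(333190 - 197358\right) = \left(-181505 + \left(300 + 603\right)\right) \left(333190 - 197358\right) = \left(-181505 + 903\right) \left(333190 - 197358\right) = - 180602 \left(333190 - 197358\right) = \left(-180602\right) 135832 = -24531530864$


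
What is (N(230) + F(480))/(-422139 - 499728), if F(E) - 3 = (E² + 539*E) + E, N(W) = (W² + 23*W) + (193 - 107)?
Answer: -547879/921867 ≈ -0.59431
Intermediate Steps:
N(W) = 86 + W² + 23*W (N(W) = (W² + 23*W) + 86 = 86 + W² + 23*W)
F(E) = 3 + E² + 540*E (F(E) = 3 + ((E² + 539*E) + E) = 3 + (E² + 540*E) = 3 + E² + 540*E)
(N(230) + F(480))/(-422139 - 499728) = ((86 + 230² + 23*230) + (3 + 480² + 540*480))/(-422139 - 499728) = ((86 + 52900 + 5290) + (3 + 230400 + 259200))/(-921867) = (58276 + 489603)*(-1/921867) = 547879*(-1/921867) = -547879/921867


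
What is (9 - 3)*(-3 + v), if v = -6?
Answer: -54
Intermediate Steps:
(9 - 3)*(-3 + v) = (9 - 3)*(-3 - 6) = 6*(-9) = -54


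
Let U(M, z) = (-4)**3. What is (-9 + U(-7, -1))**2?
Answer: 5329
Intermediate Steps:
U(M, z) = -64
(-9 + U(-7, -1))**2 = (-9 - 64)**2 = (-73)**2 = 5329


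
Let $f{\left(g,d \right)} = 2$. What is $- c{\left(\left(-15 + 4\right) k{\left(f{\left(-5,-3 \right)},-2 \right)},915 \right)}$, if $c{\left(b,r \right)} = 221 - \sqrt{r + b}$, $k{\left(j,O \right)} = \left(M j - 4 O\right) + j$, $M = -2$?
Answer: $-221 + \sqrt{849} \approx -191.86$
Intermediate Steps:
$k{\left(j,O \right)} = - j - 4 O$ ($k{\left(j,O \right)} = \left(- 2 j - 4 O\right) + j = \left(- 4 O - 2 j\right) + j = - j - 4 O$)
$c{\left(b,r \right)} = 221 - \sqrt{b + r}$
$- c{\left(\left(-15 + 4\right) k{\left(f{\left(-5,-3 \right)},-2 \right)},915 \right)} = - (221 - \sqrt{\left(-15 + 4\right) \left(\left(-1\right) 2 - -8\right) + 915}) = - (221 - \sqrt{- 11 \left(-2 + 8\right) + 915}) = - (221 - \sqrt{\left(-11\right) 6 + 915}) = - (221 - \sqrt{-66 + 915}) = - (221 - \sqrt{849}) = -221 + \sqrt{849}$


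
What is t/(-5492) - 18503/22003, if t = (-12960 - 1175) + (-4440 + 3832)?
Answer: 222771753/120840476 ≈ 1.8435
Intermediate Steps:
t = -14743 (t = -14135 - 608 = -14743)
t/(-5492) - 18503/22003 = -14743/(-5492) - 18503/22003 = -14743*(-1/5492) - 18503*1/22003 = 14743/5492 - 18503/22003 = 222771753/120840476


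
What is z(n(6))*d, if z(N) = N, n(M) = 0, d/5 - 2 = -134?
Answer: 0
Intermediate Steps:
d = -660 (d = 10 + 5*(-134) = 10 - 670 = -660)
z(n(6))*d = 0*(-660) = 0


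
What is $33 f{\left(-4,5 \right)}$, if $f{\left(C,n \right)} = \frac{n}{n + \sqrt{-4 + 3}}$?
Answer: $\frac{825}{26} - \frac{165 i}{26} \approx 31.731 - 6.3462 i$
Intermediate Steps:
$f{\left(C,n \right)} = \frac{n}{i + n}$ ($f{\left(C,n \right)} = \frac{n}{n + \sqrt{-1}} = \frac{n}{n + i} = \frac{n}{i + n}$)
$33 f{\left(-4,5 \right)} = 33 \frac{5}{i + 5} = 33 \frac{5}{5 + i} = 33 \cdot 5 \frac{5 - i}{26} = 33 \frac{5 \left(5 - i\right)}{26} = \frac{165 \left(5 - i\right)}{26}$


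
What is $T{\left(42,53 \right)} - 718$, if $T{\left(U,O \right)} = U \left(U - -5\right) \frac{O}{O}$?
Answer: $1256$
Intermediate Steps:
$T{\left(U,O \right)} = U \left(5 + U\right)$ ($T{\left(U,O \right)} = U \left(U + 5\right) 1 = U \left(5 + U\right) 1 = U \left(5 + U\right)$)
$T{\left(42,53 \right)} - 718 = 42 \left(5 + 42\right) - 718 = 42 \cdot 47 - 718 = 1974 - 718 = 1256$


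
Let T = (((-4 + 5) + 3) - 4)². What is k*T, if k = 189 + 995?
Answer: 0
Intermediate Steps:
T = 0 (T = ((1 + 3) - 4)² = (4 - 4)² = 0² = 0)
k = 1184
k*T = 1184*0 = 0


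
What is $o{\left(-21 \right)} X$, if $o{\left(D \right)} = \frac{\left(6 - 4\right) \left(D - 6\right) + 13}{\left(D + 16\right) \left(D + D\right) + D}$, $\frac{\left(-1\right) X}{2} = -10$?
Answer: $- \frac{820}{189} \approx -4.3386$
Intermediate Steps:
$X = 20$ ($X = \left(-2\right) \left(-10\right) = 20$)
$o{\left(D \right)} = \frac{1 + 2 D}{D + 2 D \left(16 + D\right)}$ ($o{\left(D \right)} = \frac{2 \left(-6 + D\right) + 13}{\left(16 + D\right) 2 D + D} = \frac{\left(-12 + 2 D\right) + 13}{2 D \left(16 + D\right) + D} = \frac{1 + 2 D}{D + 2 D \left(16 + D\right)}$)
$o{\left(-21 \right)} X = \frac{1 + 2 \left(-21\right)}{\left(-21\right) \left(33 + 2 \left(-21\right)\right)} 20 = - \frac{1 - 42}{21 \left(33 - 42\right)} 20 = \left(- \frac{1}{21}\right) \frac{1}{-9} \left(-41\right) 20 = \left(- \frac{1}{21}\right) \left(- \frac{1}{9}\right) \left(-41\right) 20 = \left(- \frac{41}{189}\right) 20 = - \frac{820}{189}$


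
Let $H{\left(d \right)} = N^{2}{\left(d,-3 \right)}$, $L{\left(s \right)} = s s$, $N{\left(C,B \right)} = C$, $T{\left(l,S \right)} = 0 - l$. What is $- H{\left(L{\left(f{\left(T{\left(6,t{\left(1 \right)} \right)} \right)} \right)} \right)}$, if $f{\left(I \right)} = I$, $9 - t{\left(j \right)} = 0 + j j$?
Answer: $-1296$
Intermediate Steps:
$t{\left(j \right)} = 9 - j^{2}$ ($t{\left(j \right)} = 9 - \left(0 + j j\right) = 9 - \left(0 + j^{2}\right) = 9 - j^{2}$)
$T{\left(l,S \right)} = - l$
$L{\left(s \right)} = s^{2}$
$H{\left(d \right)} = d^{2}$
$- H{\left(L{\left(f{\left(T{\left(6,t{\left(1 \right)} \right)} \right)} \right)} \right)} = - \left(\left(\left(-1\right) 6\right)^{2}\right)^{2} = - \left(\left(-6\right)^{2}\right)^{2} = - 36^{2} = \left(-1\right) 1296 = -1296$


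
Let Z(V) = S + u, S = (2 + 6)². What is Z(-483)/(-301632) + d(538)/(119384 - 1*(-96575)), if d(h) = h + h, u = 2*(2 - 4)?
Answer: 25966541/5428345424 ≈ 0.0047835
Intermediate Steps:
u = -4 (u = 2*(-2) = -4)
d(h) = 2*h
S = 64 (S = 8² = 64)
Z(V) = 60 (Z(V) = 64 - 4 = 60)
Z(-483)/(-301632) + d(538)/(119384 - 1*(-96575)) = 60/(-301632) + (2*538)/(119384 - 1*(-96575)) = 60*(-1/301632) + 1076/(119384 + 96575) = -5/25136 + 1076/215959 = 25966541/5428345424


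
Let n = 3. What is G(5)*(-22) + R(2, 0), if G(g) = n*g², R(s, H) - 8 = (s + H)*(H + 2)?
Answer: -1638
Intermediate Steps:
R(s, H) = 8 + (2 + H)*(H + s) (R(s, H) = 8 + (s + H)*(H + 2) = 8 + (H + s)*(2 + H) = 8 + (2 + H)*(H + s))
G(g) = 3*g²
G(5)*(-22) + R(2, 0) = (3*5²)*(-22) + (8 + 0² + 2*0 + 2*2 + 0*2) = (3*25)*(-22) + (8 + 0 + 0 + 4 + 0) = 75*(-22) + 12 = -1650 + 12 = -1638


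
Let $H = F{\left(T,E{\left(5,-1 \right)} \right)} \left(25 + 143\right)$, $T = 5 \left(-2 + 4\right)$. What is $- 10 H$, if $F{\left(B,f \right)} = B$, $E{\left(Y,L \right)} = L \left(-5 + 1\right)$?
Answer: $-16800$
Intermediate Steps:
$E{\left(Y,L \right)} = - 4 L$ ($E{\left(Y,L \right)} = L \left(-4\right) = - 4 L$)
$T = 10$ ($T = 5 \cdot 2 = 10$)
$H = 1680$ ($H = 10 \left(25 + 143\right) = 10 \cdot 168 = 1680$)
$- 10 H = \left(-10\right) 1680 = -16800$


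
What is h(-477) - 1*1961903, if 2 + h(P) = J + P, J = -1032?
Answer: -1963414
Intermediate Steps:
h(P) = -1034 + P (h(P) = -2 + (-1032 + P) = -1034 + P)
h(-477) - 1*1961903 = (-1034 - 477) - 1*1961903 = -1511 - 1961903 = -1963414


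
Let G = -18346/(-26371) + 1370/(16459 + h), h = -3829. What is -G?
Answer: -26783825/33306573 ≈ -0.80416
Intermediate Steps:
G = 26783825/33306573 (G = -18346/(-26371) + 1370/(16459 - 3829) = -18346*(-1/26371) + 1370/12630 = 18346/26371 + 1370*(1/12630) = 18346/26371 + 137/1263 = 26783825/33306573 ≈ 0.80416)
-G = -1*26783825/33306573 = -26783825/33306573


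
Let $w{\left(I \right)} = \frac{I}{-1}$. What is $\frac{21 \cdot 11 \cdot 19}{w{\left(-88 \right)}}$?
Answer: $\frac{399}{8} \approx 49.875$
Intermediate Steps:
$w{\left(I \right)} = - I$ ($w{\left(I \right)} = I \left(-1\right) = - I$)
$\frac{21 \cdot 11 \cdot 19}{w{\left(-88 \right)}} = \frac{21 \cdot 11 \cdot 19}{\left(-1\right) \left(-88\right)} = \frac{231 \cdot 19}{88} = 4389 \cdot \frac{1}{88} = \frac{399}{8}$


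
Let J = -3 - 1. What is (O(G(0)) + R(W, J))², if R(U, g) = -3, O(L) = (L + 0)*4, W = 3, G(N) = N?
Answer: 9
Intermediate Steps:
J = -4
O(L) = 4*L (O(L) = L*4 = 4*L)
(O(G(0)) + R(W, J))² = (4*0 - 3)² = (0 - 3)² = (-3)² = 9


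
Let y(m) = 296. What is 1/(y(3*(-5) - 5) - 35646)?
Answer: -1/35350 ≈ -2.8289e-5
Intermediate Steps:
1/(y(3*(-5) - 5) - 35646) = 1/(296 - 35646) = 1/(-35350) = -1/35350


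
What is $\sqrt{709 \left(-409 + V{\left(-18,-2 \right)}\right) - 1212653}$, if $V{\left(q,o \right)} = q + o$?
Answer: $i \sqrt{1516814} \approx 1231.6 i$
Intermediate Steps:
$V{\left(q,o \right)} = o + q$
$\sqrt{709 \left(-409 + V{\left(-18,-2 \right)}\right) - 1212653} = \sqrt{709 \left(-409 - 20\right) - 1212653} = \sqrt{709 \left(-429\right) - 1212653} = \sqrt{-304161 - 1212653} = \sqrt{-1516814} = i \sqrt{1516814}$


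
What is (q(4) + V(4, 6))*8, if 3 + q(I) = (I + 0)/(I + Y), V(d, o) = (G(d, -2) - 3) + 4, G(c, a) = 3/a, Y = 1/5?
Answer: -428/21 ≈ -20.381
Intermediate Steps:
Y = ⅕ ≈ 0.20000
V(d, o) = -½ (V(d, o) = (3/(-2) - 3) + 4 = (3*(-½) - 3) + 4 = (-3/2 - 3) + 4 = -9/2 + 4 = -½)
q(I) = -3 + I/(⅕ + I) (q(I) = -3 + (I + 0)/(I + ⅕) = -3 + I/(⅕ + I))
(q(4) + V(4, 6))*8 = ((-3 - 10*4)/(1 + 5*4) - ½)*8 = ((-3 - 40)/(1 + 20) - ½)*8 = (-43/21 - ½)*8 = -107/42*8 = -428/21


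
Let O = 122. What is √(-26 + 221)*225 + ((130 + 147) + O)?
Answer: 399 + 225*√195 ≈ 3541.0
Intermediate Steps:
√(-26 + 221)*225 + ((130 + 147) + O) = √(-26 + 221)*225 + ((130 + 147) + 122) = √195*225 + (277 + 122) = 225*√195 + 399 = 399 + 225*√195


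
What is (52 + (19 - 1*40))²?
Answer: 961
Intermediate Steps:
(52 + (19 - 1*40))² = (52 + (19 - 40))² = (52 - 21)² = 31² = 961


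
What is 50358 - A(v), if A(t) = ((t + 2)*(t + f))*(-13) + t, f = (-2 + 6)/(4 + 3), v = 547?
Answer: 27704798/7 ≈ 3.9578e+6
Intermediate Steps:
f = 4/7 ≈ 0.57143
A(t) = t - 13*(2 + t)*(4/7 + t) (A(t) = ((t + 2)*(t + 4/7))*(-13) + t = ((2 + t)*(4/7 + t))*(-13) + t = -13*(2 + t)*(4/7 + t) + t = t - 13*(2 + t)*(4/7 + t))
50358 - A(v) = 50358 - (-104/7 - 13*547² - 227/7*547) = 50358 - (-104/7 - 13*299209 - 124169/7) = 50358 - (-104/7 - 3889717 - 124169/7) = 50358 - 1*(-27352292/7) = 50358 + 27352292/7 = 27704798/7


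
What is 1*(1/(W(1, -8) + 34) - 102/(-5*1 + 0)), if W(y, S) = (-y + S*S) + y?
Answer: 10001/490 ≈ 20.410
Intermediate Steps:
W(y, S) = S**2 (W(y, S) = (-y + S**2) + y = (S**2 - y) + y = S**2)
1*(1/(W(1, -8) + 34) - 102/(-5*1 + 0)) = 1*(1/((-8)**2 + 34) - 102/(-5*1 + 0)) = 1*(1/(64 + 34) - 102/(-5 + 0)) = 1*(1/98 - 102/(-5)) = 1*(1/98 - 102*(-1)/5) = 1*(1/98 - 1*(-102/5)) = 1*(1/98 + 102/5) = 1*(10001/490) = 10001/490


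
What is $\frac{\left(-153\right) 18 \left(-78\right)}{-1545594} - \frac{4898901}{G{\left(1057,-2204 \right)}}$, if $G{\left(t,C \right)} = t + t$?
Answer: $- \frac{180289669161}{77794898} \approx -2317.5$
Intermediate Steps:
$G{\left(t,C \right)} = 2 t$
$\frac{\left(-153\right) 18 \left(-78\right)}{-1545594} - \frac{4898901}{G{\left(1057,-2204 \right)}} = \frac{\left(-153\right) 18 \left(-78\right)}{-1545594} - \frac{4898901}{2 \cdot 1057} = \left(-2754\right) \left(-78\right) \left(- \frac{1}{1545594}\right) - \frac{4898901}{2114} = 214812 \left(- \frac{1}{1545594}\right) - \frac{699843}{302} = - \frac{35802}{257599} - \frac{699843}{302} = - \frac{180289669161}{77794898}$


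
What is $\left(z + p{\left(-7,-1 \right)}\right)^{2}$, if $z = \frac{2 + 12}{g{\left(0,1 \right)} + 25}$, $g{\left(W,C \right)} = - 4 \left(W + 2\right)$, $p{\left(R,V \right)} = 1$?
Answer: $\frac{961}{289} \approx 3.3253$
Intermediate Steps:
$g{\left(W,C \right)} = -8 - 4 W$ ($g{\left(W,C \right)} = - 4 \left(2 + W\right) = -8 - 4 W$)
$z = \frac{14}{17}$ ($z = \frac{2 + 12}{\left(-8 - 0\right) + 25} = \frac{14}{\left(-8 + 0\right) + 25} = \frac{14}{-8 + 25} = \frac{14}{17} \approx 0.82353$)
$\left(z + p{\left(-7,-1 \right)}\right)^{2} = \left(\frac{14}{17} + 1\right)^{2} = \left(\frac{31}{17}\right)^{2} = \frac{961}{289}$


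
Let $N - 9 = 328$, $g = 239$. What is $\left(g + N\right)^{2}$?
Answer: $331776$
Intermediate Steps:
$N = 337$ ($N = 9 + 328 = 337$)
$\left(g + N\right)^{2} = \left(239 + 337\right)^{2} = 576^{2} = 331776$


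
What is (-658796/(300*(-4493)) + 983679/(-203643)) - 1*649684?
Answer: -4953700349456252/7624733325 ≈ -6.4969e+5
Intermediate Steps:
(-658796/(300*(-4493)) + 983679/(-203643)) - 1*649684 = (-658796/(-1347900) + 983679*(-1/203643)) - 649684 = (-658796*(-1/1347900) - 327893/67881) - 649684 = (164699/336975 - 327893/67881) - 649684 = -33103936952/7624733325 - 649684 = -4953700349456252/7624733325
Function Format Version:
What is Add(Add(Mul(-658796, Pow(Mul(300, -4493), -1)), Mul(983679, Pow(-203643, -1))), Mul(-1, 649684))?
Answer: Rational(-4953700349456252, 7624733325) ≈ -6.4969e+5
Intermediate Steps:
Add(Add(Mul(-658796, Pow(Mul(300, -4493), -1)), Mul(983679, Pow(-203643, -1))), Mul(-1, 649684)) = Add(Add(Mul(-658796, Pow(-1347900, -1)), Mul(983679, Rational(-1, 203643))), -649684) = Add(Add(Mul(-658796, Rational(-1, 1347900)), Rational(-327893, 67881)), -649684) = Add(Add(Rational(164699, 336975), Rational(-327893, 67881)), -649684) = Add(Rational(-33103936952, 7624733325), -649684) = Rational(-4953700349456252, 7624733325)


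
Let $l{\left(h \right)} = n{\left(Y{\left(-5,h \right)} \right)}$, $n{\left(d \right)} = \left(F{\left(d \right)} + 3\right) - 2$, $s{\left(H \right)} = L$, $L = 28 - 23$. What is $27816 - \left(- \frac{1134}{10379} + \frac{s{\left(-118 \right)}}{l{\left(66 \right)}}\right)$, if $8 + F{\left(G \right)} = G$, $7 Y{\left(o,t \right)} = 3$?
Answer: $\frac{13280719573}{477434} \approx 27817.0$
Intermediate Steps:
$Y{\left(o,t \right)} = \frac{3}{7}$ ($Y{\left(o,t \right)} = \frac{1}{7} \cdot 3 = \frac{3}{7}$)
$F{\left(G \right)} = -8 + G$
$L = 5$
$s{\left(H \right)} = 5$
$n{\left(d \right)} = -7 + d$ ($n{\left(d \right)} = \left(\left(-8 + d\right) + 3\right) - 2 = \left(-5 + d\right) - 2 = -7 + d$)
$l{\left(h \right)} = - \frac{46}{7}$ ($l{\left(h \right)} = -7 + \frac{3}{7} = - \frac{46}{7}$)
$27816 - \left(- \frac{1134}{10379} + \frac{s{\left(-118 \right)}}{l{\left(66 \right)}}\right) = 27816 - \left(- \frac{1134}{10379} + \frac{5}{- \frac{46}{7}}\right) = 27816 - \left(\left(-1134\right) \frac{1}{10379} + 5 \left(- \frac{7}{46}\right)\right) = 27816 - \left(- \frac{1134}{10379} - \frac{35}{46}\right) = 27816 - - \frac{415429}{477434} = 27816 + \frac{415429}{477434} = \frac{13280719573}{477434}$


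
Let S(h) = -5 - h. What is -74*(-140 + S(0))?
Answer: 10730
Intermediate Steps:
-74*(-140 + S(0)) = -74*(-140 + (-5 - 1*0)) = -74*(-140 + (-5 + 0)) = -74*(-140 - 5) = -74*(-145) = 10730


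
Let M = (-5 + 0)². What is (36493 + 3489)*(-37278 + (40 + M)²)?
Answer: -1321525046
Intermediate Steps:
M = 25 (M = (-5)² = 25)
(36493 + 3489)*(-37278 + (40 + M)²) = (36493 + 3489)*(-37278 + (40 + 25)²) = 39982*(-37278 + 65²) = 39982*(-37278 + 4225) = 39982*(-33053) = -1321525046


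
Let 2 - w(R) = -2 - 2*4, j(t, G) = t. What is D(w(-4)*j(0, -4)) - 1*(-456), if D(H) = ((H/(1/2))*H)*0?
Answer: 456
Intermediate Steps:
w(R) = 12 (w(R) = 2 - (-2 - 2*4) = 2 - (-2 - 8) = 2 - 1*(-10) = 2 + 10 = 12)
D(H) = 0 (D(H) = ((H/(½))*H)*0 = ((H*2)*H)*0 = ((2*H)*H)*0 = (2*H²)*0 = 0)
D(w(-4)*j(0, -4)) - 1*(-456) = 0 - 1*(-456) = 0 + 456 = 456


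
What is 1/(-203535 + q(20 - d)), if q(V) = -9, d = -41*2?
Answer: -1/203544 ≈ -4.9129e-6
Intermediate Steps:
d = -82
1/(-203535 + q(20 - d)) = 1/(-203535 - 9) = 1/(-203544) = -1/203544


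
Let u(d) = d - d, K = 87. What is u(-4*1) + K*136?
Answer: 11832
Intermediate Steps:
u(d) = 0
u(-4*1) + K*136 = 0 + 87*136 = 0 + 11832 = 11832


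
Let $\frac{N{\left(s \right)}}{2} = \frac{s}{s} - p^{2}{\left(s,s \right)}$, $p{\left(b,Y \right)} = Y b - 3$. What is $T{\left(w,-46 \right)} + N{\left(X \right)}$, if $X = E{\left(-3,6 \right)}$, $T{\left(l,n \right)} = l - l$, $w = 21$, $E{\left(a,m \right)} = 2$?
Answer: $0$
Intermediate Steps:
$T{\left(l,n \right)} = 0$
$X = 2$
$p{\left(b,Y \right)} = -3 + Y b$
$N{\left(s \right)} = 2 - 2 \left(-3 + s^{2}\right)^{2}$ ($N{\left(s \right)} = 2 \left(\frac{s}{s} - \left(-3 + s s\right)^{2}\right) = 2 \left(1 - \left(-3 + s^{2}\right)^{2}\right) = 2 - 2 \left(-3 + s^{2}\right)^{2}$)
$T{\left(w,-46 \right)} + N{\left(X \right)} = 0 + \left(2 - 2 \left(-3 + 2^{2}\right)^{2}\right) = 0 + \left(2 - 2 \left(-3 + 4\right)^{2}\right) = 0 + \left(2 - 2 \cdot 1^{2}\right) = 0 + \left(2 - 2\right) = 0 + 0 = 0$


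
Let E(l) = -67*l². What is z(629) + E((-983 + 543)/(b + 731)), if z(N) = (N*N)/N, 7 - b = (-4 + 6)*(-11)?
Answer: 218962/361 ≈ 606.54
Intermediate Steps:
b = 29 (b = 7 - (-4 + 6)*(-11) = 7 - 2*(-11) = 7 - 1*(-22) = 7 + 22 = 29)
z(N) = N (z(N) = N²/N = N)
z(629) + E((-983 + 543)/(b + 731)) = 629 - 67*(-983 + 543)²/(29 + 731)² = 629 - 67*(-440/760)² = 629 - 67*(-440*1/760)² = 629 - 67*(-11/19)² = 629 - 67*121/361 = 629 - 8107/361 = 218962/361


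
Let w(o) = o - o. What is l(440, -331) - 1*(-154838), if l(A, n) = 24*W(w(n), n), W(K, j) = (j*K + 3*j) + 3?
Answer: 131078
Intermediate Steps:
w(o) = 0
W(K, j) = 3 + 3*j + K*j (W(K, j) = (K*j + 3*j) + 3 = (3*j + K*j) + 3 = 3 + 3*j + K*j)
l(A, n) = 72 + 72*n (l(A, n) = 24*(3 + 3*n + 0*n) = 24*(3 + 3*n + 0) = 24*(3 + 3*n) = 72 + 72*n)
l(440, -331) - 1*(-154838) = (72 + 72*(-331)) - 1*(-154838) = (72 - 23832) + 154838 = -23760 + 154838 = 131078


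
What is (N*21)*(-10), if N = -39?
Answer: 8190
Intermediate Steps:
(N*21)*(-10) = -39*21*(-10) = -819*(-10) = 8190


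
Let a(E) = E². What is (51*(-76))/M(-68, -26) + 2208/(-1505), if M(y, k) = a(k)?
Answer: -1831497/254345 ≈ -7.2008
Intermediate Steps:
M(y, k) = k²
(51*(-76))/M(-68, -26) + 2208/(-1505) = (51*(-76))/((-26)²) + 2208/(-1505) = -3876/676 + 2208*(-1/1505) = -3876*1/676 - 2208/1505 = -969/169 - 2208/1505 = -1831497/254345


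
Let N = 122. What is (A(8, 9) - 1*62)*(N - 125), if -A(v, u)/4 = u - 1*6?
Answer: 222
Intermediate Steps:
A(v, u) = 24 - 4*u (A(v, u) = -4*(u - 1*6) = -4*(u - 6) = -4*(-6 + u) = 24 - 4*u)
(A(8, 9) - 1*62)*(N - 125) = ((24 - 4*9) - 1*62)*(122 - 125) = ((24 - 36) - 62)*(-3) = (-12 - 62)*(-3) = -74*(-3) = 222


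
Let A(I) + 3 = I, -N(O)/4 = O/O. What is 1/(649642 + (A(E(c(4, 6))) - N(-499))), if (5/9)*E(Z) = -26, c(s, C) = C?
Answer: 5/3247981 ≈ 1.5394e-6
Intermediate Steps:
E(Z) = -234/5 (E(Z) = (9/5)*(-26) = -234/5)
N(O) = -4 (N(O) = -4*O/O = -4*1 = -4)
A(I) = -3 + I
1/(649642 + (A(E(c(4, 6))) - N(-499))) = 1/(649642 + ((-3 - 234/5) - 1*(-4))) = 1/(649642 + (-249/5 + 4)) = 1/(649642 - 229/5) = 1/(3247981/5) = 5/3247981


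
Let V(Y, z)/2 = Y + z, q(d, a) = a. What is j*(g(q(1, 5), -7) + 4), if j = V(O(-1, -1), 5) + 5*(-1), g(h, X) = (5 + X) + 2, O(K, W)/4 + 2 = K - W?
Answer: -44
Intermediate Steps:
O(K, W) = -8 - 4*W + 4*K (O(K, W) = -8 + 4*(K - W) = -8 + (-4*W + 4*K) = -8 - 4*W + 4*K)
V(Y, z) = 2*Y + 2*z (V(Y, z) = 2*(Y + z) = 2*Y + 2*z)
g(h, X) = 7 + X
j = -11 (j = (2*(-8 - 4*(-1) + 4*(-1)) + 2*5) + 5*(-1) = (2*(-8 + 4 - 4) + 10) - 5 = (2*(-8) + 10) - 5 = (-16 + 10) - 5 = -6 - 5 = -11)
j*(g(q(1, 5), -7) + 4) = -11*((7 - 7) + 4) = -11*(0 + 4) = -11*4 = -44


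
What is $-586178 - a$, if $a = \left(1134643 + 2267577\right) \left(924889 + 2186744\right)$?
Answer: $-10586460611438$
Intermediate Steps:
$a = 10586460025260$ ($a = 3402220 \cdot 3111633 = 10586460025260$)
$-586178 - a = -586178 - 10586460025260 = -10586460611438$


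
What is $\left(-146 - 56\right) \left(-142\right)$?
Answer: $28684$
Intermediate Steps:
$\left(-146 - 56\right) \left(-142\right) = \left(-202\right) \left(-142\right) = 28684$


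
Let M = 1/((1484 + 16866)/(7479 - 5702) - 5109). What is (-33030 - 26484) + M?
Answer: -539217255079/9060343 ≈ -59514.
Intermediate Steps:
M = -1777/9060343 (M = 1/(18350/1777 - 5109) = 1/(-9060343/1777) = -1777/9060343 ≈ -0.00019613)
(-33030 - 26484) + M = (-33030 - 26484) - 1777/9060343 = -59514 - 1777/9060343 = -539217255079/9060343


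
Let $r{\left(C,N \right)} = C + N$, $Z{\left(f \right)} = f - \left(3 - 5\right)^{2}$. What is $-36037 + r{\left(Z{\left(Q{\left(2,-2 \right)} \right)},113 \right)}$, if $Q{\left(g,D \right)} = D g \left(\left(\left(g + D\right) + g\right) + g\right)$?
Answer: $-35944$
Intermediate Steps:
$Q{\left(g,D \right)} = D g \left(D + 3 g\right)$ ($Q{\left(g,D \right)} = D g \left(\left(\left(D + g\right) + g\right) + g\right) = D g \left(\left(D + 2 g\right) + g\right) = D g \left(D + 3 g\right)$)
$Z{\left(f \right)} = -4 + f$ ($Z{\left(f \right)} = f - \left(-2\right)^{2} = f - 4 = -4 + f$)
$-36037 + r{\left(Z{\left(Q{\left(2,-2 \right)} \right)},113 \right)} = -36037 + \left(\left(-4 - 4 \left(-2 + 3 \cdot 2\right)\right) + 113\right) = -36037 + \left(\left(-4 - 4 \left(-2 + 6\right)\right) + 113\right) = -36037 + \left(\left(-4 - 4 \cdot 4\right) + 113\right) = -36037 + \left(\left(-4 - 16\right) + 113\right) = -36037 + \left(-20 + 113\right) = -36037 + 93 = -35944$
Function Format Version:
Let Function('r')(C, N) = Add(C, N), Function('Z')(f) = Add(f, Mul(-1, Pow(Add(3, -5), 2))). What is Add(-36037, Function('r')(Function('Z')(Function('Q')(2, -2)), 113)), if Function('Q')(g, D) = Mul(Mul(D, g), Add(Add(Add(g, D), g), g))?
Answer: -35944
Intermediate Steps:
Function('Q')(g, D) = Mul(D, g, Add(D, Mul(3, g))) (Function('Q')(g, D) = Mul(Mul(D, g), Add(Add(Add(D, g), g), g)) = Mul(Mul(D, g), Add(Add(D, Mul(2, g)), g)) = Mul(Mul(D, g), Add(D, Mul(3, g))) = Mul(D, g, Add(D, Mul(3, g))))
Function('Z')(f) = Add(-4, f) (Function('Z')(f) = Add(f, Mul(-1, Pow(-2, 2))) = Add(f, Mul(-1, 4)) = Add(f, -4) = Add(-4, f))
Add(-36037, Function('r')(Function('Z')(Function('Q')(2, -2)), 113)) = Add(-36037, Add(Add(-4, Mul(-2, 2, Add(-2, Mul(3, 2)))), 113)) = Add(-36037, Add(Add(-4, Mul(-2, 2, Add(-2, 6))), 113)) = Add(-36037, Add(Add(-4, Mul(-2, 2, 4)), 113)) = Add(-36037, Add(Add(-4, -16), 113)) = Add(-36037, Add(-20, 113)) = Add(-36037, 93) = -35944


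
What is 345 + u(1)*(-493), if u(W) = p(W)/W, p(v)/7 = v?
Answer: -3106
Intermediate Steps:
p(v) = 7*v
u(W) = 7 (u(W) = (7*W)/W = 7)
345 + u(1)*(-493) = 345 + 7*(-493) = 345 - 3451 = -3106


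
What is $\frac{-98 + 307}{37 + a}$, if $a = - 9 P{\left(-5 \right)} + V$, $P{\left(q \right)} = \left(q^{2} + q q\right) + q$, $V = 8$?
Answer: $- \frac{209}{360} \approx -0.58056$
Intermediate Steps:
$P{\left(q \right)} = q + 2 q^{2}$ ($P{\left(q \right)} = \left(q^{2} + q^{2}\right) + q = 2 q^{2} + q = q + 2 q^{2}$)
$a = -397$ ($a = - 9 \left(- 5 \left(1 + 2 \left(-5\right)\right)\right) + 8 = - 9 \left(- 5 \left(1 - 10\right)\right) + 8 = - 9 \left(\left(-5\right) \left(-9\right)\right) + 8 = \left(-9\right) 45 + 8 = -405 + 8 = -397$)
$\frac{-98 + 307}{37 + a} = \frac{-98 + 307}{37 - 397} = \frac{209}{-360} = 209 \left(- \frac{1}{360}\right) = - \frac{209}{360}$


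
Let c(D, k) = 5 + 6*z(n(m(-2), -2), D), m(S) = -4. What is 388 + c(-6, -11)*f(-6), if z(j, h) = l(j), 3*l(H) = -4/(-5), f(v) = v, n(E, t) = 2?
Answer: 1742/5 ≈ 348.40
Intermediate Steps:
l(H) = 4/15 (l(H) = (-4/(-5))/3 = (-4*(-⅕))/3 = (⅓)*(⅘) = 4/15)
z(j, h) = 4/15
c(D, k) = 33/5 (c(D, k) = 5 + 6*(4/15) = 5 + 8/5 = 33/5)
388 + c(-6, -11)*f(-6) = 388 + (33/5)*(-6) = 388 - 198/5 = 1742/5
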